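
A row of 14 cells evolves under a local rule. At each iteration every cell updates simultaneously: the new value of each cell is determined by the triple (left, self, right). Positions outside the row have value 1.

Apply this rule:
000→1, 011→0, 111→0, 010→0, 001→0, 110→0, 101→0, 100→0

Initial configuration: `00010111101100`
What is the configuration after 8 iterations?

00011111111110

iteration 1: 01000000000000
iteration 2: 00011111111110
iteration 3: 01000000000000  (repeats iteration 1; period 2)
iteration 8: 00011111111110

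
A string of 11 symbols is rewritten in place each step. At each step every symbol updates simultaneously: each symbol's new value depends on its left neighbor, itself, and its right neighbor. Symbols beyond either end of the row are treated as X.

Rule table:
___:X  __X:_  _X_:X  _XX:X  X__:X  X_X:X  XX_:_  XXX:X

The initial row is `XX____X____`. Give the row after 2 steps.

step 1: X_XXX_XXXX_
step 2: _XXX_XXXX_X

_XXX_XXXX_X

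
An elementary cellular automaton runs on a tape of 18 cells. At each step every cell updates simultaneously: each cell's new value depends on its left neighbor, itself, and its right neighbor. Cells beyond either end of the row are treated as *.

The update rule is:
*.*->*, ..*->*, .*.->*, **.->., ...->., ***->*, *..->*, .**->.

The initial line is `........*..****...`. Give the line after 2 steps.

.*....*.**.*..***.

*......****.**.*.*
.*....*.**.*..***.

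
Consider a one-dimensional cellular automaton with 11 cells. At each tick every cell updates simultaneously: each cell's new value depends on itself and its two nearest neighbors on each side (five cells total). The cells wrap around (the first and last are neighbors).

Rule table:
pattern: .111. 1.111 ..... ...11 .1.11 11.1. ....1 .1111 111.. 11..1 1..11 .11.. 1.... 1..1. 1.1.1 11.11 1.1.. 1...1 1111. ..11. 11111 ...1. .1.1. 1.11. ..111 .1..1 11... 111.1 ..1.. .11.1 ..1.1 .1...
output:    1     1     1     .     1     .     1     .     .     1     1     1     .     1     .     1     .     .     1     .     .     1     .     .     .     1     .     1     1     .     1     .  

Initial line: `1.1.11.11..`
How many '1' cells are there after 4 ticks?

1..1..1.111
.11111111.1
11.....11..
.1..11..111
count of 1: 6

6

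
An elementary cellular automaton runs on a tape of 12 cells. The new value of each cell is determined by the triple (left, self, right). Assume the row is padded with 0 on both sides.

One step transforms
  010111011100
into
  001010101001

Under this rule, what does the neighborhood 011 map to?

At position 3 the neighborhood is 011; the next row has 0 there.

0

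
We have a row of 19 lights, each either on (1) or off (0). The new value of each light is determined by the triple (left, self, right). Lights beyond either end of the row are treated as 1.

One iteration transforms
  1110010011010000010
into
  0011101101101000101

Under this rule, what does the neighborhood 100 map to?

1

At position 3 the neighborhood is 100; the next row has 1 there.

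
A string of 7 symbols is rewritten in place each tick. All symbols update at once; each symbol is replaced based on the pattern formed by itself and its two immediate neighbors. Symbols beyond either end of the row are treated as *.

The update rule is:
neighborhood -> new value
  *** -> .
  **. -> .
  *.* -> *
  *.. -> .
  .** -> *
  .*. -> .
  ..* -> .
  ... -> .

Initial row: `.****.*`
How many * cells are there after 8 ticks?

tick 1: **...**
tick 2: .....*.
tick 3: ......*
tick 4: ......*  (fixed point — unchanged through tick 8)
count of *: 1

1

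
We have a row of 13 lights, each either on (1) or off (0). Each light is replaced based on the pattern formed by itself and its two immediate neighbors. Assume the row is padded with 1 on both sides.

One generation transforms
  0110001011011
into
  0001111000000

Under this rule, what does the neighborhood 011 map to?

0

At position 1 the neighborhood is 011; the next row has 0 there.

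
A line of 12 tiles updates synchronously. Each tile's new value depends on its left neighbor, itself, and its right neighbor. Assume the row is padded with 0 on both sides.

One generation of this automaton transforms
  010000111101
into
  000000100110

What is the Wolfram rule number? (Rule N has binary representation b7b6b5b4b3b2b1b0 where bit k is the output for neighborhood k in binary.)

104

position 7: 111 → 0  (bit 7 = 0)
position 9: 110 → 1  (bit 6 = 1)
position 10: 101 → 1  (bit 5 = 1)
position 2: 100 → 0  (bit 4 = 0)
position 6: 011 → 1  (bit 3 = 1)
position 1: 010 → 0  (bit 2 = 0)
position 0: 001 → 0  (bit 1 = 0)
position 3: 000 → 0  (bit 0 = 0)
bits b7..b0 = 01101000 = 104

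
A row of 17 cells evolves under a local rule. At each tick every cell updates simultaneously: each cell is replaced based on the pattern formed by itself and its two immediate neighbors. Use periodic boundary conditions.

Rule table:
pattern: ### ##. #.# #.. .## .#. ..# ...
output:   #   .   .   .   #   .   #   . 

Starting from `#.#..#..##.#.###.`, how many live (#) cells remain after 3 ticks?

tick 1: ....#..##....##..
tick 2: ...#..##....##...
tick 3: ..#..##....##....
count of #: 5

5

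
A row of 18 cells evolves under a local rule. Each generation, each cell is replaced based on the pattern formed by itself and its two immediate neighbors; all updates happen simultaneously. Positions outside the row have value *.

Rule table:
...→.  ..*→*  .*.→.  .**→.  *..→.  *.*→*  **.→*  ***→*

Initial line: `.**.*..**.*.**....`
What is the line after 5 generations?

*.**..*.**.*.*...*
**.*.*.*.**.*...*.
***.*.*.*.**...*.*
****.*.*.*.*..*.*.
*****.*.*.*..*.*.*

*****.*.*.*..*.*.*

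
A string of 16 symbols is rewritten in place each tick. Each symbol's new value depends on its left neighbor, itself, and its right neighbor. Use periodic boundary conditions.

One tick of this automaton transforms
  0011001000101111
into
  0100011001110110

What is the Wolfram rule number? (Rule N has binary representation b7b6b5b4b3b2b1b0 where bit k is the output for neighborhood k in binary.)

position 13: 111 → 1  (bit 7 = 1)
position 3: 110 → 0  (bit 6 = 0)
position 11: 101 → 1  (bit 5 = 1)
position 0: 100 → 0  (bit 4 = 0)
position 2: 011 → 0  (bit 3 = 0)
position 6: 010 → 1  (bit 2 = 1)
position 1: 001 → 1  (bit 1 = 1)
position 8: 000 → 0  (bit 0 = 0)
bits b7..b0 = 10100110 = 166

166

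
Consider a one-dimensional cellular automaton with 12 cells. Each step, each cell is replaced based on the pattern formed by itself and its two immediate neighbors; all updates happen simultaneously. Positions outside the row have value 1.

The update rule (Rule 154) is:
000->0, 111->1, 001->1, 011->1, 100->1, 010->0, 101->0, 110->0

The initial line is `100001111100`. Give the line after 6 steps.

010011111011
001111110011
111111101111
111111001111
111110111111
111100111111

111100111111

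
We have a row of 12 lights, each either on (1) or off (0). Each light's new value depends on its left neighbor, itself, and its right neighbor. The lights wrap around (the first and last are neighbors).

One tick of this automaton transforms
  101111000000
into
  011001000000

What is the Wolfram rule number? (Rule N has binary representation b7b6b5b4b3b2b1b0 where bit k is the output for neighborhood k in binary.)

104

position 3: 111 → 0  (bit 7 = 0)
position 5: 110 → 1  (bit 6 = 1)
position 1: 101 → 1  (bit 5 = 1)
position 6: 100 → 0  (bit 4 = 0)
position 2: 011 → 1  (bit 3 = 1)
position 0: 010 → 0  (bit 2 = 0)
position 11: 001 → 0  (bit 1 = 0)
position 7: 000 → 0  (bit 0 = 0)
bits b7..b0 = 01101000 = 104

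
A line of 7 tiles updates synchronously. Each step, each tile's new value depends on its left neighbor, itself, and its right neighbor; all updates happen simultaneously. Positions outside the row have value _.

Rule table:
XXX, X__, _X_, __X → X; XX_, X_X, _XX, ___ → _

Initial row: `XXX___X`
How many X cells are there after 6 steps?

5

_X_X_XX
XX_X___
___XX__
__X__X_
_XXXXXX
X_XXXX_
count of X: 5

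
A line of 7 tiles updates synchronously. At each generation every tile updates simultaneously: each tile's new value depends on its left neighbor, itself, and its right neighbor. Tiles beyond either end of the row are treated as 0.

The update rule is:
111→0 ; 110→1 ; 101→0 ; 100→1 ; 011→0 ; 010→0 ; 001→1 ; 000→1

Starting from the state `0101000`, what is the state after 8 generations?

1000111
0111001
1001110
0110011
1011101
0000100
1111011
0001001

0001001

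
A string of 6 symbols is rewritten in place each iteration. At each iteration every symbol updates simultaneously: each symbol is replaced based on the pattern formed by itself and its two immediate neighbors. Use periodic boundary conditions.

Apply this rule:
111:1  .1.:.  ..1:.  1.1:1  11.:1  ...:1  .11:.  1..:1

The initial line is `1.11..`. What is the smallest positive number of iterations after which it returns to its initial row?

6

.1.11.
..1.11
1..1.1
11..1.
.11..1
1.11..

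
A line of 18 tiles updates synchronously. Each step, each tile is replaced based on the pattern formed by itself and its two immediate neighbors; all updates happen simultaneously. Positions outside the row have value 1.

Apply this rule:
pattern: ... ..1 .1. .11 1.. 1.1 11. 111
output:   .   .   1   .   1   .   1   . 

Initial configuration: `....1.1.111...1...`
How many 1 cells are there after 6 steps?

1...1.1...11..11..
11..1.11...11..11.
.11.1..11...11..1.
..1.11..11...11.1.
1.1..11..11...1.1.
1.11..11..11..1.1.
count of 1: 9

9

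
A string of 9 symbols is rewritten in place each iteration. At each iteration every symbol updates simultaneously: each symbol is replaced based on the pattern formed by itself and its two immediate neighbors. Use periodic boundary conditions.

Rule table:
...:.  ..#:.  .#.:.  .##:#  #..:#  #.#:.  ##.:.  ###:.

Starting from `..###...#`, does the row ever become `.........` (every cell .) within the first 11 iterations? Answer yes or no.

no

#.#..#...
...#..#..
....#..#.
.....#..#
#.....#..
.#.....#.
..#.....#
#..#.....
.#..#....
..#..#...
...#..#..
iteration 11 is ...#..#.., still not uniform .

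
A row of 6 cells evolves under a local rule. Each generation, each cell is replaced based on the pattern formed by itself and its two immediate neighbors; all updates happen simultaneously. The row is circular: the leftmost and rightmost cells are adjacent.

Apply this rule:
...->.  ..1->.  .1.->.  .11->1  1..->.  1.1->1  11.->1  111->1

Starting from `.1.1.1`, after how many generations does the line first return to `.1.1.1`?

2

1.1.1.
.1.1.1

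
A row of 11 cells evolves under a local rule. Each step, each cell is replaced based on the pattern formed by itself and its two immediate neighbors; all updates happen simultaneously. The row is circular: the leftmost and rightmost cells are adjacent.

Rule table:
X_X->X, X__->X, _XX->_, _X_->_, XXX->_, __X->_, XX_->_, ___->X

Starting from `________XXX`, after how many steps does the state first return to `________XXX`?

XXXXXXX____
_______XXX_
XXXXXX____X
______XXX__
XXXXX____XX
_____XXX___
XXXX____XXX
____XXX____
XXX____XXXX
___XXX_____
XX____XXXXX
__XXX______
X____XXXXXX
_XXX_______
____XXXXXXX
XXX________
___XXXXXXX_
XX________X
__XXXXXXX__
X________XX
_XXXXXXX___
________XXX

22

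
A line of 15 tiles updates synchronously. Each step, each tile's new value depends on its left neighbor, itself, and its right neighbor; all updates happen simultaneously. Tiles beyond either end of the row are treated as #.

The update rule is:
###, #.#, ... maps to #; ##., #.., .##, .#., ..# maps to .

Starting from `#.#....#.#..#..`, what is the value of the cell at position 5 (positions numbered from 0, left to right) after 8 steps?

.#..##..#......
#.........####.
..#######..##.#
...#####.....#.
.#..###..###..#
#....#....#....
..##...##...##.
.....#....#...#
position 5 holds #

#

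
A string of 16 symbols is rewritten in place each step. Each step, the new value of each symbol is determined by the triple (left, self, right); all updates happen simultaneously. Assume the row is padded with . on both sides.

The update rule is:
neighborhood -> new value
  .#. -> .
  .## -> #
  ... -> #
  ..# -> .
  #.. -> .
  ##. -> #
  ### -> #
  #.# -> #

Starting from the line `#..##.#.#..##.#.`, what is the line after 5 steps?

step 1: ...###.#...###..
step 2: ##.####..#.###.#
step 3: #######...#####.
step 4: #######.#.#####.
step 5: ########.######.

########.######.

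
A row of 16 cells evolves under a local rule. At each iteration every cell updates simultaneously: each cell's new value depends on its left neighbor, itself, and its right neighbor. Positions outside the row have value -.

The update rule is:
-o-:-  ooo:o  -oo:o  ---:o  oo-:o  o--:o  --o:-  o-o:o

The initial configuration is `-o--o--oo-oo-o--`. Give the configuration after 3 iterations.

iteration 1: --o--o-oooooo-oo
iteration 2: o--o--oooooooooo
iteration 3: -o--o-oooooooooo

-o--o-oooooooooo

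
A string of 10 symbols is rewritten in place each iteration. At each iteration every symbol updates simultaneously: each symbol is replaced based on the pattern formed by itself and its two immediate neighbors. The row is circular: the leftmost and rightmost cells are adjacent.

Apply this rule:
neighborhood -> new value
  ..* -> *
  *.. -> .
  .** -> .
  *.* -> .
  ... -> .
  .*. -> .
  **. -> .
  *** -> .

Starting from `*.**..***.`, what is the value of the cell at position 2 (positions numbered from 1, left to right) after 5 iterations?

.....*....
....*.....
...*......
..*.......
.*........
position 2 holds *

*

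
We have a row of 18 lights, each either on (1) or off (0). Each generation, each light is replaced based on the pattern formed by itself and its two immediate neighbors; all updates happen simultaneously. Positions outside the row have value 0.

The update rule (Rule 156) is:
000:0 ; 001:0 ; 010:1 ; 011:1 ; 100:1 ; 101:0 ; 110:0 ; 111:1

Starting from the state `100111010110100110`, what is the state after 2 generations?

100101010110100101

110110010100110101
100101010110100101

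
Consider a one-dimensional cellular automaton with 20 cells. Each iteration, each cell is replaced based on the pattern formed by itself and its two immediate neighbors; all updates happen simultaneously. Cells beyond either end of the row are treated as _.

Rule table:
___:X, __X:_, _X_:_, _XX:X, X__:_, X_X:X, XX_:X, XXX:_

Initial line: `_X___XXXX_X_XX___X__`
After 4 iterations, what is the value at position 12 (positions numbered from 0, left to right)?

_

___X_X__XX_XXX_X___X
XX__X___XXXX_XX__X__
XX____X_X__XXXX____X
XX_XX__X___X__X_XX__
position 12 holds _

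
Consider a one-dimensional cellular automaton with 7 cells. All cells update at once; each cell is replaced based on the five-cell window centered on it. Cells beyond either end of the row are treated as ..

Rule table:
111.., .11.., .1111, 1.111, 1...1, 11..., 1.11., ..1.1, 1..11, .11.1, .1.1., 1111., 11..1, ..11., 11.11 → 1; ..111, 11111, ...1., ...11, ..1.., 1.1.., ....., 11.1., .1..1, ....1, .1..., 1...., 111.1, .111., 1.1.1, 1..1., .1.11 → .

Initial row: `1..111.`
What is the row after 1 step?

..1..11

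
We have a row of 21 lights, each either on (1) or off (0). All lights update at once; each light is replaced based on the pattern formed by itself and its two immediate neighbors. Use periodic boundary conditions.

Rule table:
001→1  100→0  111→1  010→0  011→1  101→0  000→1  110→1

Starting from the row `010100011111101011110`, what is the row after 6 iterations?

100001111111100011110
001111111111101111110
111111111111101111110
111111111111101111110  (fixed point — unchanged through iteration 6)

111111111111101111110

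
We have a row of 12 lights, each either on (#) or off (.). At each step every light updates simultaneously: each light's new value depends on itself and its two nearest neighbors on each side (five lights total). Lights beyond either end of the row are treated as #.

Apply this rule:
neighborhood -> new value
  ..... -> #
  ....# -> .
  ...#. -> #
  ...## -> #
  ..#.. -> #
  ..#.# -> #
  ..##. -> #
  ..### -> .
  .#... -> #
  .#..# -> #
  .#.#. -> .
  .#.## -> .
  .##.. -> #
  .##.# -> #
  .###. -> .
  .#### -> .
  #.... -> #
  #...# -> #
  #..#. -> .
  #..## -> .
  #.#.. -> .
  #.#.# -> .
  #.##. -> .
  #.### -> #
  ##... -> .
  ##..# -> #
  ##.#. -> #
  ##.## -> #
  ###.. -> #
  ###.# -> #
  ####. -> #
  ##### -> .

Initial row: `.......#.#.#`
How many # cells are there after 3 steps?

.####.##...#
##.###.#.##.
####.##...##
count of #: 8

8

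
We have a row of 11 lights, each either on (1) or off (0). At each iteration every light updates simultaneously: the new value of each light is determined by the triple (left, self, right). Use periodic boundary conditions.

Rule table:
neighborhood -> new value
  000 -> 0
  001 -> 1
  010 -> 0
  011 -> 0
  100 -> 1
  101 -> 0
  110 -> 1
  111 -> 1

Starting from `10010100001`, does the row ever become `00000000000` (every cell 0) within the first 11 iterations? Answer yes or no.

no

11100010010
01110101100
10110000110
00011001010
00101110001
11000111010
01101011000
10100001100
00010010111
10101100011
10000110101
iteration 11 is 10000110101, still not uniform 0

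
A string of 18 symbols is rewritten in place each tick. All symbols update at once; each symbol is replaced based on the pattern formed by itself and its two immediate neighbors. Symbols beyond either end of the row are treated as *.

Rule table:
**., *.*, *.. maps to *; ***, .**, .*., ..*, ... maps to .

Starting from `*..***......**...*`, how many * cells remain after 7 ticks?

**...**......**...
.**...**......**..
*.**...**......**.
**.**...**......**
.**.**...**.......
*.**.**...**......
**.**.**...**.....
count of *: 8

8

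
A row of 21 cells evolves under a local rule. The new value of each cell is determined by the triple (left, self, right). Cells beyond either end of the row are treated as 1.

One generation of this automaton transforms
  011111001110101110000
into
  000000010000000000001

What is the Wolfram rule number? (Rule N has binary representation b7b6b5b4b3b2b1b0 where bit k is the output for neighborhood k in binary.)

2

position 2: 111 → 0  (bit 7 = 0)
position 5: 110 → 0  (bit 6 = 0)
position 0: 101 → 0  (bit 5 = 0)
position 6: 100 → 0  (bit 4 = 0)
position 1: 011 → 0  (bit 3 = 0)
position 12: 010 → 0  (bit 2 = 0)
position 7: 001 → 1  (bit 1 = 1)
position 18: 000 → 0  (bit 0 = 0)
bits b7..b0 = 00000010 = 2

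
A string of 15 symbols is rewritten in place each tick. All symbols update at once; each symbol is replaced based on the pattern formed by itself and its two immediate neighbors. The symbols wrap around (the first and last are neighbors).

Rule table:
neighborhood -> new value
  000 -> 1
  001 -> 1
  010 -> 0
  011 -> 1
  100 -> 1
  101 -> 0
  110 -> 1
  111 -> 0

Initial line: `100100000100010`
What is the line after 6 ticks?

100000001110001

tick 1: 011011111011100
tick 2: 111010001010111
tick 3: 001001110000100
tick 4: 110111011111011
tick 5: 010101010001010
tick 6: 100000001110001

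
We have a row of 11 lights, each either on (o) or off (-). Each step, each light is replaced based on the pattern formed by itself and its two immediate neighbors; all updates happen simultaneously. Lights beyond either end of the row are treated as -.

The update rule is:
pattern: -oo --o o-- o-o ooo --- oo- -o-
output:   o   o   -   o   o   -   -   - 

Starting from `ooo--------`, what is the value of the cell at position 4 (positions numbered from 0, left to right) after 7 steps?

oo---------
o----------
-----------
-----------  (fixed point — unchanged through step 7)
position 4 holds -

-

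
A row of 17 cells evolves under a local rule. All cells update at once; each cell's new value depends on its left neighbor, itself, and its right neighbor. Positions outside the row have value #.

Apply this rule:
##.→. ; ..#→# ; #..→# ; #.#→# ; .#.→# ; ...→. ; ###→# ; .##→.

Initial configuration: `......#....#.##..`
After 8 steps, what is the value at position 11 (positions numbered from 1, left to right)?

step 1: #....###..###..##
step 2: .#..#.#.##.#.##.#
step 3: ########..###..#.
step 4: #######.##.#.####
step 5: ######.#..###.###
step 6: #####.####.#.#.##
step 7: ####.#.##.#####.#
step 8: ###.###..#.###.#.
position 11 holds .

.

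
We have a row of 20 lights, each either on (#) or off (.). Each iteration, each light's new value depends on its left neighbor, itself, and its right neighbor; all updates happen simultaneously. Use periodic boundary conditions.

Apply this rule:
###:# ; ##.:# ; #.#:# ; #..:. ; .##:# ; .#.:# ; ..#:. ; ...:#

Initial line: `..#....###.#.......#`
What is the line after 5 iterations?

..#.##.#####.#####.#
..##################
..##################  (fixed point — unchanged through iteration 5)

..##################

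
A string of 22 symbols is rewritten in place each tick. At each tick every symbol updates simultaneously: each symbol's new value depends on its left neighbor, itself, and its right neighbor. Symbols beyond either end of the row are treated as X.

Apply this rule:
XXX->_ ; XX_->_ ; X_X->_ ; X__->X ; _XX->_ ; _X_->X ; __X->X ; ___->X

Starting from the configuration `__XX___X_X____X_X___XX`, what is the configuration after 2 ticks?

XX__XXXX_XXXXXX_XXXX__
__XX________________XX

__XX________________XX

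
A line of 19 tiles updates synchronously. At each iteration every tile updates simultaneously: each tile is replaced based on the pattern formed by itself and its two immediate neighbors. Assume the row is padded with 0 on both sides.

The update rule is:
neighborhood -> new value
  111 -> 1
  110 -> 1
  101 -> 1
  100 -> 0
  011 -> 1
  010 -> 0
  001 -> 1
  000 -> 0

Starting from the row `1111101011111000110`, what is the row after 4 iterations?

1111110111111001110
1111111111111011110
1111111111111111110
1111111111111111110

1111111111111111110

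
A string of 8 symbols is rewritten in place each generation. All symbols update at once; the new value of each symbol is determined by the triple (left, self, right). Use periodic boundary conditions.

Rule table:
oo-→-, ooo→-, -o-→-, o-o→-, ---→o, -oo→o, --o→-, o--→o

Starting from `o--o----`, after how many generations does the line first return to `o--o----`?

generation 1: -o--ooo-
generation 2: --o-o--o
generation 3: o----o--
generation 4: -ooo--o-
generation 5: -o--o--o
generation 6: --o--o--
generation 7: o--o--oo
generation 8: -o--o-o-
generation 9: --o----o
generation 10: o--ooo--
generation 11: -o-o--o-
generation 12: ----o--o
generation 13: ooo--o--
generation 14: o--o--o-
generation 15: -o--o---
generation 16: --o--ooo
generation 17: o--o-o--
generation 18: -o----o-
generation 19: --ooo--o
generation 20: o-o--o--
generation 21: ---o--o-
generation 22: oo--o--o
generation 23: --o--o-o
generation 24: o--o----

24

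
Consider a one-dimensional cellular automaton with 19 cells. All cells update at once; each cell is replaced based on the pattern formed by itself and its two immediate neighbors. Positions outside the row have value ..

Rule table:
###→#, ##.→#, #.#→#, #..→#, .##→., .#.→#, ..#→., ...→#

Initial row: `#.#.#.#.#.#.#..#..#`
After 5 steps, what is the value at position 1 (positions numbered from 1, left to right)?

##############.##.#
.##############.###
..##############.##
#..##############.#
##..###############
position 1 holds #

#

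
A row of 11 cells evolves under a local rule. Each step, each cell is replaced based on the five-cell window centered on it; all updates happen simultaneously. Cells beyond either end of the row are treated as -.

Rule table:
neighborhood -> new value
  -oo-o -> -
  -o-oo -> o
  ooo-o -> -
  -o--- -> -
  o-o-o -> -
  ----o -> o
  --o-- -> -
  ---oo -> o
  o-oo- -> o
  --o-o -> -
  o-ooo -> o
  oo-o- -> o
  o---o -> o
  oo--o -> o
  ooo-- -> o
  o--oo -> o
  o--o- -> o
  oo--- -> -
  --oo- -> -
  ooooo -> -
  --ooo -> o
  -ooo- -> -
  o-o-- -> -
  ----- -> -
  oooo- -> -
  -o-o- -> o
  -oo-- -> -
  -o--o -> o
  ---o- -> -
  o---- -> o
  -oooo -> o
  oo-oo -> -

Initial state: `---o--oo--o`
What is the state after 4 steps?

--oo---o---

step 1: -o--oo--oo-
step 2: --oo--oo---
step 3: oo--oo---o-
step 4: --oo---o---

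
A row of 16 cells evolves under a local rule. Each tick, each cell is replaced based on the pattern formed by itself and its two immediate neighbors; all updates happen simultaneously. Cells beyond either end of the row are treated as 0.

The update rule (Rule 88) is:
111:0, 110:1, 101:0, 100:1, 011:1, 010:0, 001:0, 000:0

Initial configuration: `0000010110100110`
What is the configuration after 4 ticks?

0000000001110000

tick 1: 0000000110010111
tick 2: 0000000111000101
tick 3: 0000000101100000
tick 4: 0000000001110000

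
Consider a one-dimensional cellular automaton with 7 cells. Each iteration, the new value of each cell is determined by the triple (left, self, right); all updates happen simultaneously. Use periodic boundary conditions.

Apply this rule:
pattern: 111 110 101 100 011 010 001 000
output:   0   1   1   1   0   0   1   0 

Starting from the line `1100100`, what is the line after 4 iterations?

0011011

0111011
1001101
1110110
0011011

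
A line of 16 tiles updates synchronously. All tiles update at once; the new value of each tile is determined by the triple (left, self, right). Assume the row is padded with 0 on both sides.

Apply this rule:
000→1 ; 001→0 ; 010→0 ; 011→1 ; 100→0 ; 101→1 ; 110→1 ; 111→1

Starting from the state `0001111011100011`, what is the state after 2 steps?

1111111111110111

1101111111101011
1111111111110111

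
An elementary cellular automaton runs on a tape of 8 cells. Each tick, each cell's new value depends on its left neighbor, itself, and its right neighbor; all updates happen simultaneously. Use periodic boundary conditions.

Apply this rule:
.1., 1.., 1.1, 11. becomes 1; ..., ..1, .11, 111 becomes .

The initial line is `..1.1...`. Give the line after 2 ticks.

.....11.

tick 1: ..1111..
tick 2: .....11.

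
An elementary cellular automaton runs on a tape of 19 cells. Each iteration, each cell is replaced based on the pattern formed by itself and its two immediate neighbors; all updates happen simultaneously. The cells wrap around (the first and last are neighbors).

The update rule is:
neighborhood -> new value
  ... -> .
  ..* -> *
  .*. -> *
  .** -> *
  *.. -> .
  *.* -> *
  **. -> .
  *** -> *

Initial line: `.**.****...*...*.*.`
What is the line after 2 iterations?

**.****...**..****.
*.****...**..****.*

*.****...**..****.*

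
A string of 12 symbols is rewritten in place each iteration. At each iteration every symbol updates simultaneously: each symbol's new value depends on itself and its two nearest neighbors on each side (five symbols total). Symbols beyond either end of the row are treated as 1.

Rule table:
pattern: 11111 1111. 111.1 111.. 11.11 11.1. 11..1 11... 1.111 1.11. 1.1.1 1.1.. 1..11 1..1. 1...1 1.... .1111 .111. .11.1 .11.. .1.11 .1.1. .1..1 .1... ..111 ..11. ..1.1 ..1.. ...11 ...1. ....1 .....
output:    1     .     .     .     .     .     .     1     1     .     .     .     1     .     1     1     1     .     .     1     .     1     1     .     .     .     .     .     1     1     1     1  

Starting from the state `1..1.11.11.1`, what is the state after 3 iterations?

111111111...

...........1
11111111111.
111111111...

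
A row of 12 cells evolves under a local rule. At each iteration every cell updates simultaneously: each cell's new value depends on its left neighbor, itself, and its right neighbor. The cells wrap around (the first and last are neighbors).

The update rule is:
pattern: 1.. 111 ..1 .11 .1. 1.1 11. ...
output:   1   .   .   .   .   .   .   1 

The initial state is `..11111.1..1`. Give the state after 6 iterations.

111111..1..1

iteration 1: 1........1..
iteration 2: .1111111..1.
iteration 3: ........1..1
iteration 4: 1111111..1..
iteration 5: .......1..1.
iteration 6: 111111..1..1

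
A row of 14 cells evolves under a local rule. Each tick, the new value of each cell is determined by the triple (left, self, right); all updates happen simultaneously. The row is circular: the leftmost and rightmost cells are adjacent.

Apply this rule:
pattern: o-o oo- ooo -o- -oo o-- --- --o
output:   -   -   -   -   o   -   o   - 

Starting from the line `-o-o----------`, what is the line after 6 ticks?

-----ooooooooo
-ooo-o--------
-o-----ooooooo
---ooo-o------
oo-o-----ooooo
-----ooo-o----

-----ooo-o----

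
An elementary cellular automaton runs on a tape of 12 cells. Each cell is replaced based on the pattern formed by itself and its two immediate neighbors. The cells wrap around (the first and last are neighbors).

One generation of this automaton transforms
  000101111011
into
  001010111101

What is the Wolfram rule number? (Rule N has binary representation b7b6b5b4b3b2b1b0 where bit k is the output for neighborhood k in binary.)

position 6: 111 → 1  (bit 7 = 1)
position 8: 110 → 1  (bit 6 = 1)
position 4: 101 → 1  (bit 5 = 1)
position 0: 100 → 0  (bit 4 = 0)
position 5: 011 → 0  (bit 3 = 0)
position 3: 010 → 0  (bit 2 = 0)
position 2: 001 → 1  (bit 1 = 1)
position 1: 000 → 0  (bit 0 = 0)
bits b7..b0 = 11100010 = 226

226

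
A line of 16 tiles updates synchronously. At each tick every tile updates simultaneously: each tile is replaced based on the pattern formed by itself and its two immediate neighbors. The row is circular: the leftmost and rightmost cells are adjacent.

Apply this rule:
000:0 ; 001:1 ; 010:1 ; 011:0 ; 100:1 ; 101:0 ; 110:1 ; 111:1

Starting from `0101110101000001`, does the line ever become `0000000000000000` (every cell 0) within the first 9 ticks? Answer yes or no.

tick 1: 0100110101100011
tick 2: 0111010100110101
tick 3: 0011010111010101
tick 4: 1101010011010101
tick 5: 1101011101010100
tick 6: 0101001101010111
tick 7: 0101110101010011
tick 8: 0100110101011101
tick 9: 0111010101001101
tick 9 is 0111010101001101, still not uniform 0

no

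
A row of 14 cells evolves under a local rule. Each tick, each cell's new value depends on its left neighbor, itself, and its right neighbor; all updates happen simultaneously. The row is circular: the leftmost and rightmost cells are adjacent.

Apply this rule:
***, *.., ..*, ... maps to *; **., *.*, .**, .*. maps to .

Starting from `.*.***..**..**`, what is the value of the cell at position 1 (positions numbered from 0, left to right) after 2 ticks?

....*.**..**..
****....**..**
position 1 holds *

*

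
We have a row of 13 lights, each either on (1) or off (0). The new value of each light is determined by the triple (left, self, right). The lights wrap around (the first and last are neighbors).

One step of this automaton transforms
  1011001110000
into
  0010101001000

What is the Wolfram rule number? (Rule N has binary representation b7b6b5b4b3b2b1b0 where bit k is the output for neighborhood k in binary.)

position 7: 111 → 0  (bit 7 = 0)
position 3: 110 → 0  (bit 6 = 0)
position 1: 101 → 0  (bit 5 = 0)
position 4: 100 → 1  (bit 4 = 1)
position 2: 011 → 1  (bit 3 = 1)
position 0: 010 → 0  (bit 2 = 0)
position 5: 001 → 0  (bit 1 = 0)
position 10: 000 → 0  (bit 0 = 0)
bits b7..b0 = 00011000 = 24

24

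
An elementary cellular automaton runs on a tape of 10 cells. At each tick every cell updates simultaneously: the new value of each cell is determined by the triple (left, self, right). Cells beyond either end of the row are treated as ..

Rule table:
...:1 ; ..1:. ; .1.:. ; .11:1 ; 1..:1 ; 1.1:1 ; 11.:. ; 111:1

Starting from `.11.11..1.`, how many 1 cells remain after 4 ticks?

5

.1.11.1..1
..11.1.1..
1.1.1.1.11
.1.1.1.11.
count of 1: 5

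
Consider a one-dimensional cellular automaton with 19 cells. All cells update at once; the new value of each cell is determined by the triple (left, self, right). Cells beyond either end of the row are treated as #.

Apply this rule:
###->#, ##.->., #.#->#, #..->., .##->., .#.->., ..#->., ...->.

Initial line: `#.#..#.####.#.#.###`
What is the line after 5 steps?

.#....#.##.#.#.#.##
#......#..#.#.#.#.#
...........#.#.#.#.
............#.#.#.#
.............#.#.#.

.............#.#.#.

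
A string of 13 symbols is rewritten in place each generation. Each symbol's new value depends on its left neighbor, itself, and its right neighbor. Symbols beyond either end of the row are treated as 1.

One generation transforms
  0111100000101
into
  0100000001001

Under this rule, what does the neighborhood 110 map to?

0

At position 4 the neighborhood is 110; the next row has 0 there.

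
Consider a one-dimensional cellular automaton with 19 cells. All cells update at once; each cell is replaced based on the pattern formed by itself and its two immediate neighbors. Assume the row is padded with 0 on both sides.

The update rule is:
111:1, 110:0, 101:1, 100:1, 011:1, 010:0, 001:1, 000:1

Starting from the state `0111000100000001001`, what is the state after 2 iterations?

iteration 1: 1110111011111110110
iteration 2: 1101110111111101101

1101110111111101101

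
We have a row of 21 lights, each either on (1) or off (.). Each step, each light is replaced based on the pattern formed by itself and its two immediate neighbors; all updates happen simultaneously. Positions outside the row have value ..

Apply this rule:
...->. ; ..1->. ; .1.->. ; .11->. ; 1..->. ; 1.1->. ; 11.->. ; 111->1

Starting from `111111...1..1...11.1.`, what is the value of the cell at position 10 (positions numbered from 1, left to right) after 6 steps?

.

.1111................
..11.................
.....................
.....................  (fixed point — unchanged through step 6)
position 10 holds .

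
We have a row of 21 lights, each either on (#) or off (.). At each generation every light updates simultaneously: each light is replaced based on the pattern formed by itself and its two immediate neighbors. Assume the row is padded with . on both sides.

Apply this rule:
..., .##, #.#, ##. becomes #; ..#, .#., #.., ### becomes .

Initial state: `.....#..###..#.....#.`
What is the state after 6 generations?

####....#.#....###...
#..#.##..#..##.#.#.##
....###.....###.#.###
###.#.#.###.#.##.##.#
#.##.#.##.##.#######.
.####.########.....#.

.####.########.....#.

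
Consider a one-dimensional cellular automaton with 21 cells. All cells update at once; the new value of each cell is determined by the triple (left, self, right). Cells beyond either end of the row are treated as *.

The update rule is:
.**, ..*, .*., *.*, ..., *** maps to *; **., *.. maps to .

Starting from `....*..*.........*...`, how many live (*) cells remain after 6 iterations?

iteration 1: .****.**.*********.**
iteration 2: ****.**.*********.***
iteration 3: ***.**.*********.****
iteration 4: **.**.*********.*****
iteration 5: *.**.*********.******
iteration 6: .**.*********.*******
count of *: 18

18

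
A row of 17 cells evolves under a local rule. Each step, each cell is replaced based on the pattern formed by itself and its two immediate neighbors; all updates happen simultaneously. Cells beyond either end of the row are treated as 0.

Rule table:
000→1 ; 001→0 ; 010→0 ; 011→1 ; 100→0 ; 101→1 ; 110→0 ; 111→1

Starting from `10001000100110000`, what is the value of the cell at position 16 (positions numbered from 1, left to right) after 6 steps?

step 1: 00100010000100111
step 2: 10001000110000110
step 3: 00100010100110100
step 4: 10001001000101001
step 5: 00100000010010000
step 6: 10001111000000111
position 16 holds 1

1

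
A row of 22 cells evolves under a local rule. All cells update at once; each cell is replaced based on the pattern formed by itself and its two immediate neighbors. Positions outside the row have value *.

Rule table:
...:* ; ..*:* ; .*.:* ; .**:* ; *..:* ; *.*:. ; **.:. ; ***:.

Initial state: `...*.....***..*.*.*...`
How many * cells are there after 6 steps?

**********..***.*.****
..........***...*.*...
***********..****.****
...........***....*...
************..********
............***.......
count of *: 3

3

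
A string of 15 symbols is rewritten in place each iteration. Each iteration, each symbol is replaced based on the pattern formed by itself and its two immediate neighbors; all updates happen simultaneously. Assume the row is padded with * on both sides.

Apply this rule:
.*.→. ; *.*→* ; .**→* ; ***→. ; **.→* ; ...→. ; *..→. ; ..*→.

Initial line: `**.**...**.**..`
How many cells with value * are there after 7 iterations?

1

iteration 1: .****...*****..
iteration 2: **..*...*...*..
iteration 3: .*.............
iteration 4: *..............
iteration 5: *..............  (fixed point — unchanged through iteration 7)
count of *: 1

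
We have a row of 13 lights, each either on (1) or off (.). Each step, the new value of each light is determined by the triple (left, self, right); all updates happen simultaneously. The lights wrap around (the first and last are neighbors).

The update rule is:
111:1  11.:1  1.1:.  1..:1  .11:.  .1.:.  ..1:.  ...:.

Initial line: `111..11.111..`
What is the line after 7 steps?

..111..111..1

.111..1..111.
..111..1..111
1..111..1..11
11..111..1..1
111..111..1..
.111..111..1.
..111..111..1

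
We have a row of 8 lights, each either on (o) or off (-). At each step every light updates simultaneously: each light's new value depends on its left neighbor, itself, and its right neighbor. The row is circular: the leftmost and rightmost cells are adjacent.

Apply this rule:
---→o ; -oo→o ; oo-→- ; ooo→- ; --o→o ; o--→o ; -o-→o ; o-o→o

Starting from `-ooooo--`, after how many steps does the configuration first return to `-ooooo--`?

16

oo----oo
--ooooo-
ooo----o
---ooooo
oooo----
o---oooo
-oooo---
oo---ooo
--oooo--
ooo---oo
---oooo-
oooo---o
----oooo
ooooo---
o----ooo
-ooooo--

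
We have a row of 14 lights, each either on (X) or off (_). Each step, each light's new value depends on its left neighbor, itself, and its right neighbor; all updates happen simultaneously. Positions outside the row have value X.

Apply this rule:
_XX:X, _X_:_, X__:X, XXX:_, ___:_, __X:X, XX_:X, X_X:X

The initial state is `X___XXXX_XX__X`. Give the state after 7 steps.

XX_XX__XXXXXXX
_XXXXXXX______
XX_____XX____X
_XX___XXXX__XX
XXXX_XX__XXXX_
___XXXXXXX__XX
X_XX_____XXXX_

X_XX_____XXXX_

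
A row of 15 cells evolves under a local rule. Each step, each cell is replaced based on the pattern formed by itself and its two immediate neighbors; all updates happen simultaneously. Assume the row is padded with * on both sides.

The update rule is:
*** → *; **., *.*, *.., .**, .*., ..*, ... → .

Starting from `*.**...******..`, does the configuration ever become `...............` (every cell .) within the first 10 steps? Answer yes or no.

yes

........****...
.........**....
...............
all cells are . at step 3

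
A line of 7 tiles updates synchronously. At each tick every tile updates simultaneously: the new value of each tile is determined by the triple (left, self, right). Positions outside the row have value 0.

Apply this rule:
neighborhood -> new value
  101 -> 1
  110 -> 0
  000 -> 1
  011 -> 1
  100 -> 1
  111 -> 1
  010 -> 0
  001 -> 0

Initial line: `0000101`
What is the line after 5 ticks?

1110010
1101001
1010100
0101011
0010110

0010110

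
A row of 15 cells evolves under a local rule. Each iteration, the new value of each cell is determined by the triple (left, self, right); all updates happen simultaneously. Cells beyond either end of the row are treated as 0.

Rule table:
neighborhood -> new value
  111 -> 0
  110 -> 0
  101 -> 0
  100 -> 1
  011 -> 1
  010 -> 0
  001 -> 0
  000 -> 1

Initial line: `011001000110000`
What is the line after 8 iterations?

100001000011100

010100110101111
000010100001000
111000011100111
100111010010100
010100001000011
000011100111010
111010010100001
100001000011100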